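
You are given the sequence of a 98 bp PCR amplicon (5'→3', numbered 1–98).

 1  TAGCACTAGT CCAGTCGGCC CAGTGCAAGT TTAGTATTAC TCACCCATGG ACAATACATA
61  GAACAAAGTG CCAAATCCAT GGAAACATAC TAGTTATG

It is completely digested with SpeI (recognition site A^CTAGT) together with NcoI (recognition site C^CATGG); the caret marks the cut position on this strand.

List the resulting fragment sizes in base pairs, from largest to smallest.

40, 32, 12, 9, 5 bp

SpeI sites (ACTAGT) start at positions 5, 89.
SpeI cuts after the first base of each site, so after positions 5, 89.
NcoI sites (CCATGG) start at positions 45, 77.
NcoI cuts after the first base of each site, so after positions 45, 77.
Combined cut positions: 5, 45, 77, 89.
Linear molecule, 4 cuts → 5 fragments:
  1–5 → 5 bp
  6–45 → 40 bp
  46–77 → 32 bp
  78–89 → 12 bp
  90–98 → 9 bp
Sorted largest to smallest: 40, 32, 12, 9, 5 bp.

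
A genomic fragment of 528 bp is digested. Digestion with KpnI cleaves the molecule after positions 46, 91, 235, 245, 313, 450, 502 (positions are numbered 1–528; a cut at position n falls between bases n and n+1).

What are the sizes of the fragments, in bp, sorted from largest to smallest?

Linear molecule, 7 cuts → 8 fragments:
  46 − 0 = 46 bp
  91 − 46 = 45 bp
  235 − 91 = 144 bp
  245 − 235 = 10 bp
  313 − 245 = 68 bp
  450 − 313 = 137 bp
  502 − 450 = 52 bp
  528 − 502 = 26 bp
Sorted largest to smallest: 144, 137, 68, 52, 46, 45, 26, 10 bp.

144, 137, 68, 52, 46, 45, 26, 10 bp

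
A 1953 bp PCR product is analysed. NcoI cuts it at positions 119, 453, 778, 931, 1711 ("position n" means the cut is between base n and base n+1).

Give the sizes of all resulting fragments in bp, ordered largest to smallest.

780, 334, 325, 242, 153, 119 bp

Linear molecule, 5 cuts → 6 fragments:
  119 − 0 = 119 bp
  453 − 119 = 334 bp
  778 − 453 = 325 bp
  931 − 778 = 153 bp
  1711 − 931 = 780 bp
  1953 − 1711 = 242 bp
Sorted largest to smallest: 780, 334, 325, 242, 153, 119 bp.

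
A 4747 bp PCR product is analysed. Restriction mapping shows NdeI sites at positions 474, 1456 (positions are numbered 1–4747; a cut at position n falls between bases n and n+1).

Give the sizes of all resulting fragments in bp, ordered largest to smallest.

Linear molecule, 2 cuts → 3 fragments:
  474 − 0 = 474 bp
  1456 − 474 = 982 bp
  4747 − 1456 = 3291 bp
Sorted largest to smallest: 3291, 982, 474 bp.

3291, 982, 474 bp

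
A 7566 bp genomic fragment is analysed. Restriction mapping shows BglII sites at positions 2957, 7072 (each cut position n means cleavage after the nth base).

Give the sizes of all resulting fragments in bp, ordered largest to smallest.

Linear molecule, 2 cuts → 3 fragments:
  2957 − 0 = 2957 bp
  7072 − 2957 = 4115 bp
  7566 − 7072 = 494 bp
Sorted largest to smallest: 4115, 2957, 494 bp.

4115, 2957, 494 bp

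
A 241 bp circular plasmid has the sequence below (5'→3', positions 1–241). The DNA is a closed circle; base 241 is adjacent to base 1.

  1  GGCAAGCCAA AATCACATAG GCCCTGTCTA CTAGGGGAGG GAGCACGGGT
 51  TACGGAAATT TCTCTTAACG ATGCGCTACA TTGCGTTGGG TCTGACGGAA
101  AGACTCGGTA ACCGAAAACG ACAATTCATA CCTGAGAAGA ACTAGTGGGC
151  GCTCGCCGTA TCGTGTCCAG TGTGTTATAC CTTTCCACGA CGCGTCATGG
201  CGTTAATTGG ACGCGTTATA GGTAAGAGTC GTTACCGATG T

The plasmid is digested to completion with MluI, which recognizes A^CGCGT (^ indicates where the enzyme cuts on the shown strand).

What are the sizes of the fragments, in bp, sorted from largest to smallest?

MluI sites (ACGCGT) start at positions 190, 211.
MluI cuts after the first base of each site, so after positions 190, 211.
Circular molecule, 2 cuts → 2 fragments:
  191–211 → 21 bp
  212–241 then 1–190 → 30 + 190 = 220 bp
Sorted largest to smallest: 220, 21 bp.

220, 21 bp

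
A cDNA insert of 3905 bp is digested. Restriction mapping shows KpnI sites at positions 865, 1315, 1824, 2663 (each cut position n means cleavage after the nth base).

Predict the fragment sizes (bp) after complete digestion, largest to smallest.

1242, 865, 839, 509, 450 bp

Linear molecule, 4 cuts → 5 fragments:
  865 − 0 = 865 bp
  1315 − 865 = 450 bp
  1824 − 1315 = 509 bp
  2663 − 1824 = 839 bp
  3905 − 2663 = 1242 bp
Sorted largest to smallest: 1242, 865, 839, 509, 450 bp.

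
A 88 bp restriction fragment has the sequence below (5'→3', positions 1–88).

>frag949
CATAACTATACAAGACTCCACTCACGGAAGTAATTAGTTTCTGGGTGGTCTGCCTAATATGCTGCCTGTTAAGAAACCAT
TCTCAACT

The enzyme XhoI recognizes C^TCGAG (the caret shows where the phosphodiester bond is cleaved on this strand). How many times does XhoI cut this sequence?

No occurrence of CTCGAG is present in the sequence.
XhoI does not cut: 0 sites.

0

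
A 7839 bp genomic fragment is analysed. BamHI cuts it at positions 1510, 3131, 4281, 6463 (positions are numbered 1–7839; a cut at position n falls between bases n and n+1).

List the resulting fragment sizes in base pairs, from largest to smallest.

2182, 1621, 1510, 1376, 1150 bp

Linear molecule, 4 cuts → 5 fragments:
  1510 − 0 = 1510 bp
  3131 − 1510 = 1621 bp
  4281 − 3131 = 1150 bp
  6463 − 4281 = 2182 bp
  7839 − 6463 = 1376 bp
Sorted largest to smallest: 2182, 1621, 1510, 1376, 1150 bp.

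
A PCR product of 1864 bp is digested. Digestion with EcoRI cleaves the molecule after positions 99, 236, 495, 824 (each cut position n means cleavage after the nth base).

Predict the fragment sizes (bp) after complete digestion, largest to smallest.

1040, 329, 259, 137, 99 bp

Linear molecule, 4 cuts → 5 fragments:
  99 − 0 = 99 bp
  236 − 99 = 137 bp
  495 − 236 = 259 bp
  824 − 495 = 329 bp
  1864 − 824 = 1040 bp
Sorted largest to smallest: 1040, 329, 259, 137, 99 bp.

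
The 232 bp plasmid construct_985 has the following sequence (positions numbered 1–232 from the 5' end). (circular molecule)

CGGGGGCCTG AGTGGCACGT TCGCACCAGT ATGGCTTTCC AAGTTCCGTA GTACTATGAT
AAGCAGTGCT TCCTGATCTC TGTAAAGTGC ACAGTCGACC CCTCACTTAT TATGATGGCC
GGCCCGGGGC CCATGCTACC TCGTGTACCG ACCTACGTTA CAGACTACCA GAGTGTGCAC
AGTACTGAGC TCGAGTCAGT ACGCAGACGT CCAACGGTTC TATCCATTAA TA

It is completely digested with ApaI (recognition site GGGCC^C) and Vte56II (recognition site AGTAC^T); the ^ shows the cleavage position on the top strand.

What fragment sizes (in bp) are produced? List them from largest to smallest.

101, 77, 54 bp

The ApaI site (GGGCCC) starts at position 127.
ApaI cuts after base 5 of each site (before the last base), so after position 131.
Vte56II sites (AGTACT) start at positions 50, 181.
Vte56II cuts after base 5 of each site (before the last base), so after positions 54, 185.
Combined cut positions: 54, 131, 185.
Circular molecule, 3 cuts → 3 fragments:
  55–131 → 77 bp
  132–185 → 54 bp
  186–232 then 1–54 → 47 + 54 = 101 bp
Sorted largest to smallest: 101, 77, 54 bp.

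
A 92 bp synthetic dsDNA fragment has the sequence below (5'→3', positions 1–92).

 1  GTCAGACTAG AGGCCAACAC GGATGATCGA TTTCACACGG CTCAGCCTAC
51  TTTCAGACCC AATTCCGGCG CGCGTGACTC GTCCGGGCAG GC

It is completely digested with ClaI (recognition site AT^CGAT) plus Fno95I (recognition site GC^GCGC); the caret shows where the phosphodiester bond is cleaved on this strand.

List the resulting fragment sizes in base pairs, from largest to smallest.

The ClaI site (ATCGAT) starts at position 26.
ClaI cuts after base 2 of each site, so after position 27.
The Fno95I site (GCGCGC) starts at position 68.
Fno95I cuts after base 2 of each site, so after position 69.
Combined cut positions: 27, 69.
Linear molecule, 2 cuts → 3 fragments:
  1–27 → 27 bp
  28–69 → 42 bp
  70–92 → 23 bp
Sorted largest to smallest: 42, 27, 23 bp.

42, 27, 23 bp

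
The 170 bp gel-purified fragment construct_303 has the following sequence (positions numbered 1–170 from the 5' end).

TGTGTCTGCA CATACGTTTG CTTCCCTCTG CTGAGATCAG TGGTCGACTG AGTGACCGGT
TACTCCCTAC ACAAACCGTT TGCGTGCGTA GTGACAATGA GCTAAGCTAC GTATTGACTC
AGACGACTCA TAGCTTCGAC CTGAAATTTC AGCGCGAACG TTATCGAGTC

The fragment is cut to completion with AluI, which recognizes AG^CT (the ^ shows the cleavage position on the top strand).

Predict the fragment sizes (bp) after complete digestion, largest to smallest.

101, 37, 27, 5 bp

AluI sites (AGCT) start at positions 100, 105, 132.
AluI cuts after base 2 of each site, so after positions 101, 106, 133.
Linear molecule, 3 cuts → 4 fragments:
  1–101 → 101 bp
  102–106 → 5 bp
  107–133 → 27 bp
  134–170 → 37 bp
Sorted largest to smallest: 101, 37, 27, 5 bp.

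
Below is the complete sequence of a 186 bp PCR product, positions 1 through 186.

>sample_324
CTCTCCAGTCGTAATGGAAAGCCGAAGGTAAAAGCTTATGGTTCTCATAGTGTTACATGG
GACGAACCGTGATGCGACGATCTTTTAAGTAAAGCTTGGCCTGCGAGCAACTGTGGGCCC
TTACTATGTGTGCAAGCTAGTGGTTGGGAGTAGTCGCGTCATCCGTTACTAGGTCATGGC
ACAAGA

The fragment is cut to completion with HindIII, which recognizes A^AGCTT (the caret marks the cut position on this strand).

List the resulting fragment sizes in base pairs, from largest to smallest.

HindIII sites (AAGCTT) start at positions 32, 92.
HindIII cuts after the first base of each site, so after positions 32, 92.
Linear molecule, 2 cuts → 3 fragments:
  1–32 → 32 bp
  33–92 → 60 bp
  93–186 → 94 bp
Sorted largest to smallest: 94, 60, 32 bp.

94, 60, 32 bp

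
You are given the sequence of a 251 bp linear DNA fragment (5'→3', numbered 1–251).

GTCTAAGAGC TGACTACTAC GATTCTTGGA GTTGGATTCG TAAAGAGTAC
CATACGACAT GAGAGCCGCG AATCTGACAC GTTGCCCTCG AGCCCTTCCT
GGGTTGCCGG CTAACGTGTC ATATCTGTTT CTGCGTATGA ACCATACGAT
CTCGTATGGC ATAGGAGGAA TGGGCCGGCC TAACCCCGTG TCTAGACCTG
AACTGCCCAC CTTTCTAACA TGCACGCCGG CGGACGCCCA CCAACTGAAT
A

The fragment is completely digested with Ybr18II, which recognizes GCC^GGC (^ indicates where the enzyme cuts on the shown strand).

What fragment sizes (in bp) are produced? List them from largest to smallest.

108, 68, 52, 23 bp

Ybr18II sites (GCCGGC) start at positions 106, 174, 226.
Ybr18II cuts after base 3 of each site, so after positions 108, 176, 228.
Linear molecule, 3 cuts → 4 fragments:
  1–108 → 108 bp
  109–176 → 68 bp
  177–228 → 52 bp
  229–251 → 23 bp
Sorted largest to smallest: 108, 68, 52, 23 bp.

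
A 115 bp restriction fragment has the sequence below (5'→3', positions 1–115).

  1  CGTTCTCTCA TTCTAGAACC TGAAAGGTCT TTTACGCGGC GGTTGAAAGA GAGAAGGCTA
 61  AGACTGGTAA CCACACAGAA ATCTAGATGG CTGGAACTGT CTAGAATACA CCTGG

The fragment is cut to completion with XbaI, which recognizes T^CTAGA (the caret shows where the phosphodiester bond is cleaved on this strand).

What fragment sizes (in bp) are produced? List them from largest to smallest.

XbaI sites (TCTAGA) start at positions 12, 82, 100.
XbaI cuts after the first base of each site, so after positions 12, 82, 100.
Linear molecule, 3 cuts → 4 fragments:
  1–12 → 12 bp
  13–82 → 70 bp
  83–100 → 18 bp
  101–115 → 15 bp
Sorted largest to smallest: 70, 18, 15, 12 bp.

70, 18, 15, 12 bp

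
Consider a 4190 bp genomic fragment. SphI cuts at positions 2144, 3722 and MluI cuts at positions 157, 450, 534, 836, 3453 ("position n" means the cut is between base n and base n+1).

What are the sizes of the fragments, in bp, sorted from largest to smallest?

Combined cut positions (sorted): 157, 450, 534, 836, 2144, 3453, 3722.
Linear molecule, 7 cuts → 8 fragments:
  157 − 0 = 157 bp
  450 − 157 = 293 bp
  534 − 450 = 84 bp
  836 − 534 = 302 bp
  2144 − 836 = 1308 bp
  3453 − 2144 = 1309 bp
  3722 − 3453 = 269 bp
  4190 − 3722 = 468 bp
Sorted largest to smallest: 1309, 1308, 468, 302, 293, 269, 157, 84 bp.

1309, 1308, 468, 302, 293, 269, 157, 84 bp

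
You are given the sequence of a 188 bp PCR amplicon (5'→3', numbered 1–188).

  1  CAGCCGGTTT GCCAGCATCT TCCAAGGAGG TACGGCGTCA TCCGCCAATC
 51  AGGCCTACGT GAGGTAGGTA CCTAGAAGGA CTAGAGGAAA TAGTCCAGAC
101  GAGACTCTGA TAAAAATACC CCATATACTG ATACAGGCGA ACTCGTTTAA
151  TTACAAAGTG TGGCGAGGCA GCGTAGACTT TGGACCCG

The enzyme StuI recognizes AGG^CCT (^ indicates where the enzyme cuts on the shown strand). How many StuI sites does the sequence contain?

1

AGGCCT occurs starting at position 51.
StuI cuts at 1 site.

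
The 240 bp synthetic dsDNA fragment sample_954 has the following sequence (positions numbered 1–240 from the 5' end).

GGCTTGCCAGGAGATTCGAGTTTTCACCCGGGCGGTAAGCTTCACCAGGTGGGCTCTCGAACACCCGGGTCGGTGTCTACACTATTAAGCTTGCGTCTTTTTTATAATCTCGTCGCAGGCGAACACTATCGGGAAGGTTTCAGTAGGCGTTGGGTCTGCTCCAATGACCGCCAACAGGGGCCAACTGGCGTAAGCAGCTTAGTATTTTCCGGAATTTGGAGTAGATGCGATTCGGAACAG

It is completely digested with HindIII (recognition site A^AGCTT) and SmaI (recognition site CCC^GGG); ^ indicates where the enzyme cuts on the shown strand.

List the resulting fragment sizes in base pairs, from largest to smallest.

HindIII sites (AAGCTT) start at positions 37, 87.
HindIII cuts after the first base of each site, so after positions 37, 87.
SmaI sites (CCCGGG) start at positions 27, 64.
SmaI cuts after base 3 of each site, so after positions 29, 66.
Combined cut positions: 29, 37, 66, 87.
Linear molecule, 4 cuts → 5 fragments:
  1–29 → 29 bp
  30–37 → 8 bp
  38–66 → 29 bp
  67–87 → 21 bp
  88–240 → 153 bp
Sorted largest to smallest: 153, 29, 29, 21, 8 bp.

153, 29, 29, 21, 8 bp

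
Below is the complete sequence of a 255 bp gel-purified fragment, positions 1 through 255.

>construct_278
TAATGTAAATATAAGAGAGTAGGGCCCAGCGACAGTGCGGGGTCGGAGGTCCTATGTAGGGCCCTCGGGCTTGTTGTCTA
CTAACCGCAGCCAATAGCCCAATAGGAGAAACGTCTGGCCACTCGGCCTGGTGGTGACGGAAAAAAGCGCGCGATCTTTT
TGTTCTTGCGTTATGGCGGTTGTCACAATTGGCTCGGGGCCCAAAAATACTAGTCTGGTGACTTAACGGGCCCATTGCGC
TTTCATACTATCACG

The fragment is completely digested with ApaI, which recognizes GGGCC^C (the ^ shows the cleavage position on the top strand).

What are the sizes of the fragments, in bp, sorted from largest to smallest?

ApaI sites (GGGCCC) start at positions 22, 59, 197, 228.
ApaI cuts after base 5 of each site (before the last base), so after positions 26, 63, 201, 232.
Linear molecule, 4 cuts → 5 fragments:
  1–26 → 26 bp
  27–63 → 37 bp
  64–201 → 138 bp
  202–232 → 31 bp
  233–255 → 23 bp
Sorted largest to smallest: 138, 37, 31, 26, 23 bp.

138, 37, 31, 26, 23 bp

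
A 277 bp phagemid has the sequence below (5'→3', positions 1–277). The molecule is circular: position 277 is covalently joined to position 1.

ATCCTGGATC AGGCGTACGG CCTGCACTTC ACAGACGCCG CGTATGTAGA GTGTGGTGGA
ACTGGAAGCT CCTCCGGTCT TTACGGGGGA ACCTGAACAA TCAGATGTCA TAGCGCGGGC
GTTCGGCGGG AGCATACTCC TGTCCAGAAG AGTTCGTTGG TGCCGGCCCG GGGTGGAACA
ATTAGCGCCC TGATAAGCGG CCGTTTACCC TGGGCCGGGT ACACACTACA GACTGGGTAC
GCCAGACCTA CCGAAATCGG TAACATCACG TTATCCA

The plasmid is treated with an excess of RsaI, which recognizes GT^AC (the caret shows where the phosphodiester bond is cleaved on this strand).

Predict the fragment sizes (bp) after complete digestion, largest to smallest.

204, 55, 18 bp

RsaI sites (GTAC) start at positions 15, 219, 237.
RsaI cuts after base 2 of each site, so after positions 16, 220, 238.
Circular molecule, 3 cuts → 3 fragments:
  17–220 → 204 bp
  221–238 → 18 bp
  239–277 then 1–16 → 39 + 16 = 55 bp
Sorted largest to smallest: 204, 55, 18 bp.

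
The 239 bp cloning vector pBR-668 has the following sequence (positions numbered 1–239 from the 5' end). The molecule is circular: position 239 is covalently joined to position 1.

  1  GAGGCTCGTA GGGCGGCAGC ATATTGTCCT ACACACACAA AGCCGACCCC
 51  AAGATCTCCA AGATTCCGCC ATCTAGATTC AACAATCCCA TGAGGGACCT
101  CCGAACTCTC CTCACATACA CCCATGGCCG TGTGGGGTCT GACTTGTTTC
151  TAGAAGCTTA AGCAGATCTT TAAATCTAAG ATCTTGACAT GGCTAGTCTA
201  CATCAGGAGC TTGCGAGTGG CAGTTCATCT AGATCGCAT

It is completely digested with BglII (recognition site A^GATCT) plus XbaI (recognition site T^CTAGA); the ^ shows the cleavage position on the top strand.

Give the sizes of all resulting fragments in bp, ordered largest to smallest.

BglII sites (AGATCT) start at positions 52, 164, 179.
BglII cuts after the first base of each site, so after positions 52, 164, 179.
XbaI sites (TCTAGA) start at positions 72, 149, 228.
XbaI cuts after the first base of each site, so after positions 72, 149, 228.
Combined cut positions: 52, 72, 149, 164, 179, 228.
Circular molecule, 6 cuts → 6 fragments:
  53–72 → 20 bp
  73–149 → 77 bp
  150–164 → 15 bp
  165–179 → 15 bp
  180–228 → 49 bp
  229–239 then 1–52 → 11 + 52 = 63 bp
Sorted largest to smallest: 77, 63, 49, 20, 15, 15 bp.

77, 63, 49, 20, 15, 15 bp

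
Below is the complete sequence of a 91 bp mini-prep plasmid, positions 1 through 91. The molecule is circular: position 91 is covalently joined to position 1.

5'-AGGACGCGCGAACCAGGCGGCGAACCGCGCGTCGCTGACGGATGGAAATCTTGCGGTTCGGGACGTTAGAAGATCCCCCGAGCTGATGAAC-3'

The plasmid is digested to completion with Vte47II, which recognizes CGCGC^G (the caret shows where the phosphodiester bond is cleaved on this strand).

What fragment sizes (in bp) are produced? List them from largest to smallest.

Vte47II sites (CGCGCG) start at positions 5, 26.
Vte47II cuts after base 5 of each site (before the last base), so after positions 9, 30.
Circular molecule, 2 cuts → 2 fragments:
  10–30 → 21 bp
  31–91 then 1–9 → 61 + 9 = 70 bp
Sorted largest to smallest: 70, 21 bp.

70, 21 bp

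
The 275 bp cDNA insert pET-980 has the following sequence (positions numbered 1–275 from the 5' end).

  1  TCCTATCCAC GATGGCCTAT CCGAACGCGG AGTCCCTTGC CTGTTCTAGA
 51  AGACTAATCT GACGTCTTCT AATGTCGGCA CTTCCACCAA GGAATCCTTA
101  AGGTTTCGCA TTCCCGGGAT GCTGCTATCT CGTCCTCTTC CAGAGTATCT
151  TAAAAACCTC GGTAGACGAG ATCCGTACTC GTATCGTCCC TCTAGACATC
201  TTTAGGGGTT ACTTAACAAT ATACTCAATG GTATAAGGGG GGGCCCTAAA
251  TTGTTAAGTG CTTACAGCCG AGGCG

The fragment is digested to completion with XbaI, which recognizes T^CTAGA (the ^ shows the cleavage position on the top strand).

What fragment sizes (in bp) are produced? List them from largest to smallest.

XbaI sites (TCTAGA) start at positions 45, 191.
XbaI cuts after the first base of each site, so after positions 45, 191.
Linear molecule, 2 cuts → 3 fragments:
  1–45 → 45 bp
  46–191 → 146 bp
  192–275 → 84 bp
Sorted largest to smallest: 146, 84, 45 bp.

146, 84, 45 bp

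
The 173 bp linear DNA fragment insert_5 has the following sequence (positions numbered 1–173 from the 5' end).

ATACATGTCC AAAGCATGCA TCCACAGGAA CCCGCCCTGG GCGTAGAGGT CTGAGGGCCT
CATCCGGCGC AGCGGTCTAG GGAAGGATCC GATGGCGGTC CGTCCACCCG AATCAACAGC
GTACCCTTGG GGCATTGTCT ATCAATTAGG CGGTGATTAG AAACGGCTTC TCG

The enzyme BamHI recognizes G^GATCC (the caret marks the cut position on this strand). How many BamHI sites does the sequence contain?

1

GGATCC occurs starting at position 85.
BamHI cuts at 1 site.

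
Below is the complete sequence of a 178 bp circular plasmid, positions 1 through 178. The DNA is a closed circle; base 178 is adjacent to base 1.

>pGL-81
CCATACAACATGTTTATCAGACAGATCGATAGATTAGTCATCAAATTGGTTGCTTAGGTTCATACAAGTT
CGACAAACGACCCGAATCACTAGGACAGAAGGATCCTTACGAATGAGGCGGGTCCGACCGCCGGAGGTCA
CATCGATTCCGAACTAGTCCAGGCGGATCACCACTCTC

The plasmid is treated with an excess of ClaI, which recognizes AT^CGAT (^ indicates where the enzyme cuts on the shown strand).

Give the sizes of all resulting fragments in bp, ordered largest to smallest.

117, 61 bp

ClaI sites (ATCGAT) start at positions 25, 142.
ClaI cuts after base 2 of each site, so after positions 26, 143.
Circular molecule, 2 cuts → 2 fragments:
  27–143 → 117 bp
  144–178 then 1–26 → 35 + 26 = 61 bp
Sorted largest to smallest: 117, 61 bp.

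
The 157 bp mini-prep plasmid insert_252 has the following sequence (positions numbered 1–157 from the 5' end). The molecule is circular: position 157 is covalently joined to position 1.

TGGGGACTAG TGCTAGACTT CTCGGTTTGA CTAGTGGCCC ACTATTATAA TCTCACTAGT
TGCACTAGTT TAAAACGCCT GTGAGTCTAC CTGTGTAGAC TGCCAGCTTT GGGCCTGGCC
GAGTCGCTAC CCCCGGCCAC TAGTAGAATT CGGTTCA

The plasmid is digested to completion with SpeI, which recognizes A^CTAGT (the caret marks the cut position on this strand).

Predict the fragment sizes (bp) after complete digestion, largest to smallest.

75, 25, 24, 24, 9 bp

SpeI sites (ACTAGT) start at positions 6, 30, 55, 64, 139.
SpeI cuts after the first base of each site, so after positions 6, 30, 55, 64, 139.
Circular molecule, 5 cuts → 5 fragments:
  7–30 → 24 bp
  31–55 → 25 bp
  56–64 → 9 bp
  65–139 → 75 bp
  140–157 then 1–6 → 18 + 6 = 24 bp
Sorted largest to smallest: 75, 25, 24, 24, 9 bp.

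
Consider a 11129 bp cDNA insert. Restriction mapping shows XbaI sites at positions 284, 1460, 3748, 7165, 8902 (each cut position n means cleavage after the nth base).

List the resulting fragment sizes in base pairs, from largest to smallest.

3417, 2288, 2227, 1737, 1176, 284 bp

Linear molecule, 5 cuts → 6 fragments:
  284 − 0 = 284 bp
  1460 − 284 = 1176 bp
  3748 − 1460 = 2288 bp
  7165 − 3748 = 3417 bp
  8902 − 7165 = 1737 bp
  11129 − 8902 = 2227 bp
Sorted largest to smallest: 3417, 2288, 2227, 1737, 1176, 284 bp.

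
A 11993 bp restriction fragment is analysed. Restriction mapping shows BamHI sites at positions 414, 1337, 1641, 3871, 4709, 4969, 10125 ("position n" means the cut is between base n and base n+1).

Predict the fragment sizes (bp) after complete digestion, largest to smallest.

5156, 2230, 1868, 923, 838, 414, 304, 260 bp

Linear molecule, 7 cuts → 8 fragments:
  414 − 0 = 414 bp
  1337 − 414 = 923 bp
  1641 − 1337 = 304 bp
  3871 − 1641 = 2230 bp
  4709 − 3871 = 838 bp
  4969 − 4709 = 260 bp
  10125 − 4969 = 5156 bp
  11993 − 10125 = 1868 bp
Sorted largest to smallest: 5156, 2230, 1868, 923, 838, 414, 304, 260 bp.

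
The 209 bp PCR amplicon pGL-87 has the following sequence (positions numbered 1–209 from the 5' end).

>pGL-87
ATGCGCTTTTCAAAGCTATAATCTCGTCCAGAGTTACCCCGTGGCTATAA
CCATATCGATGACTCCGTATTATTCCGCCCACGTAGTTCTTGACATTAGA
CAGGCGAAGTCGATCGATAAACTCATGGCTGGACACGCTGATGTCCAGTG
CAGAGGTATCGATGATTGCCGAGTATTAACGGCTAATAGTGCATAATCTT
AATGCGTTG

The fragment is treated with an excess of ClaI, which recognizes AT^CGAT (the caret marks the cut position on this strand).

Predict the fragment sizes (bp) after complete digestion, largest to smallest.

ClaI sites (ATCGAT) start at positions 55, 113, 158.
ClaI cuts after base 2 of each site, so after positions 56, 114, 159.
Linear molecule, 3 cuts → 4 fragments:
  1–56 → 56 bp
  57–114 → 58 bp
  115–159 → 45 bp
  160–209 → 50 bp
Sorted largest to smallest: 58, 56, 50, 45 bp.

58, 56, 50, 45 bp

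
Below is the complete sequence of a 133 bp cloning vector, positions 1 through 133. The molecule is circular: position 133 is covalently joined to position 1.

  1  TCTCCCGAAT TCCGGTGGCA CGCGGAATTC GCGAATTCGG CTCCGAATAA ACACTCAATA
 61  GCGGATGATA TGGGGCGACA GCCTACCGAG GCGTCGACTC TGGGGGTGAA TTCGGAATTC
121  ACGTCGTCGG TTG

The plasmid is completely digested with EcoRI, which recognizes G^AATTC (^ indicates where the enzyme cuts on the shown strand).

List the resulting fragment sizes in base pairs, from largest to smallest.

75, 25, 18, 8, 7 bp

EcoRI sites (GAATTC) start at positions 7, 25, 33, 108, 115.
EcoRI cuts after the first base of each site, so after positions 7, 25, 33, 108, 115.
Circular molecule, 5 cuts → 5 fragments:
  8–25 → 18 bp
  26–33 → 8 bp
  34–108 → 75 bp
  109–115 → 7 bp
  116–133 then 1–7 → 18 + 7 = 25 bp
Sorted largest to smallest: 75, 25, 18, 8, 7 bp.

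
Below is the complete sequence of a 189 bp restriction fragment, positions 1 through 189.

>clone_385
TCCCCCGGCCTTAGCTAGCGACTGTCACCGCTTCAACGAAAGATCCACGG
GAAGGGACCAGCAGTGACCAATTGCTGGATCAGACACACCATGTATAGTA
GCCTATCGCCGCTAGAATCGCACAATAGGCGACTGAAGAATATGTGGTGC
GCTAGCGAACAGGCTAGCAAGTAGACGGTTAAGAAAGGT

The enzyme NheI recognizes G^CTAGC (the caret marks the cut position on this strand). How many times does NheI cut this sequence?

GCTAGC occurs starting at positions 14, 151, 163.
NheI cuts at 3 sites.

3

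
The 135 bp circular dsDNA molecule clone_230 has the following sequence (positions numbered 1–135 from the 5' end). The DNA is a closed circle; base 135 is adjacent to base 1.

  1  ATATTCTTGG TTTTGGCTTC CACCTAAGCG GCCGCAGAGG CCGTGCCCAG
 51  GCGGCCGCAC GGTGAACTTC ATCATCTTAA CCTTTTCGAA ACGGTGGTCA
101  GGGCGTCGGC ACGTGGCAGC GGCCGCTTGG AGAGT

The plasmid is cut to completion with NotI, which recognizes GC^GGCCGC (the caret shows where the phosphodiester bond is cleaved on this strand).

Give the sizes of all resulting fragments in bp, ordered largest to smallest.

68, 44, 23 bp

NotI sites (GCGGCCGC) start at positions 28, 51, 119.
NotI cuts after base 2 of each site, so after positions 29, 52, 120.
Circular molecule, 3 cuts → 3 fragments:
  30–52 → 23 bp
  53–120 → 68 bp
  121–135 then 1–29 → 15 + 29 = 44 bp
Sorted largest to smallest: 68, 44, 23 bp.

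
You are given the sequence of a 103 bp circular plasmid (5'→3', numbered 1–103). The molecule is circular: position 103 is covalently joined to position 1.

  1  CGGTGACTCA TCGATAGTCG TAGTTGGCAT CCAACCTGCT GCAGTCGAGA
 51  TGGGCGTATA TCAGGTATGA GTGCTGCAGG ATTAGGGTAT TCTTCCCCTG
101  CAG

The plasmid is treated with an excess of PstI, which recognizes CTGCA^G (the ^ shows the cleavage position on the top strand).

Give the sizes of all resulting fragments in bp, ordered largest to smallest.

44, 35, 24 bp

PstI sites (CTGCAG) start at positions 39, 74, 98.
PstI cuts after base 5 of each site (before the last base), so after positions 43, 78, 102.
Circular molecule, 3 cuts → 3 fragments:
  44–78 → 35 bp
  79–102 → 24 bp
  103–103 then 1–43 → 1 + 43 = 44 bp
Sorted largest to smallest: 44, 35, 24 bp.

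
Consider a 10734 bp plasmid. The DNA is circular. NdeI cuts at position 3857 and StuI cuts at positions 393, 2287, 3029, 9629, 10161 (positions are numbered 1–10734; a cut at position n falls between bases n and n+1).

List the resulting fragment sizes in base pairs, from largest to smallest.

Combined cut positions (sorted): 393, 2287, 3029, 3857, 9629, 10161.
Circular molecule, 6 cuts → 6 fragments:
  2287 − 393 = 1894 bp
  3029 − 2287 = 742 bp
  3857 − 3029 = 828 bp
  9629 − 3857 = 5772 bp
  10161 − 9629 = 532 bp
  wrap: 10734 − 10161 + 393 = 966 bp
Sorted largest to smallest: 5772, 1894, 966, 828, 742, 532 bp.

5772, 1894, 966, 828, 742, 532 bp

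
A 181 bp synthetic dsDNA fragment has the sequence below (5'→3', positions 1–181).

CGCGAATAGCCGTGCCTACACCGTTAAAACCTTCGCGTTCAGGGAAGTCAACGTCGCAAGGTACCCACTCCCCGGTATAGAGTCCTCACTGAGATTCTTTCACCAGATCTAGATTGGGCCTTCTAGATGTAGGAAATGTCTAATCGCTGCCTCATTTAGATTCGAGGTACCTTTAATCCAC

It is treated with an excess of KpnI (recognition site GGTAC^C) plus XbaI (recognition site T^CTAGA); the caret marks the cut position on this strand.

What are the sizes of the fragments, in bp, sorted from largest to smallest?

KpnI sites (GGTACC) start at positions 60, 166.
KpnI cuts after base 5 of each site (before the last base), so after positions 64, 170.
XbaI sites (TCTAGA) start at positions 108, 122.
XbaI cuts after the first base of each site, so after positions 108, 122.
Combined cut positions: 64, 108, 122, 170.
Linear molecule, 4 cuts → 5 fragments:
  1–64 → 64 bp
  65–108 → 44 bp
  109–122 → 14 bp
  123–170 → 48 bp
  171–181 → 11 bp
Sorted largest to smallest: 64, 48, 44, 14, 11 bp.

64, 48, 44, 14, 11 bp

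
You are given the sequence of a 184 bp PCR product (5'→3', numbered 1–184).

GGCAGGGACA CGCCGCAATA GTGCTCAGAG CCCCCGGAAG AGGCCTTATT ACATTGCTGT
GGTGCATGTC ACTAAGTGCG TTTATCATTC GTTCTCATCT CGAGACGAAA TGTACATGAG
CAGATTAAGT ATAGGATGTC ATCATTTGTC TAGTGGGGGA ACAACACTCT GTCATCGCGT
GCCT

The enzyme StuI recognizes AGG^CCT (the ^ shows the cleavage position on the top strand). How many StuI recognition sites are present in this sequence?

AGGCCT occurs starting at position 41.
StuI cuts at 1 site.

1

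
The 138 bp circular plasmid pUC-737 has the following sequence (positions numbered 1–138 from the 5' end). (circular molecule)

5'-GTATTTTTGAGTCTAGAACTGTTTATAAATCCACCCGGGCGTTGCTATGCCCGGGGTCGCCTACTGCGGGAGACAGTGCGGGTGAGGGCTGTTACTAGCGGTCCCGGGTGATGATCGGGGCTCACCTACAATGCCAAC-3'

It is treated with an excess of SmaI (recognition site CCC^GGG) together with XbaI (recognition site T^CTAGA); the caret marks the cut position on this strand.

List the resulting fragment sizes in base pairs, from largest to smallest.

SmaI sites (CCCGGG) start at positions 34, 50, 103.
SmaI cuts after base 3 of each site, so after positions 36, 52, 105.
The XbaI site (TCTAGA) starts at position 12.
XbaI cuts after the first base of each site, so after position 12.
Combined cut positions: 12, 36, 52, 105.
Circular molecule, 4 cuts → 4 fragments:
  13–36 → 24 bp
  37–52 → 16 bp
  53–105 → 53 bp
  106–138 then 1–12 → 33 + 12 = 45 bp
Sorted largest to smallest: 53, 45, 24, 16 bp.

53, 45, 24, 16 bp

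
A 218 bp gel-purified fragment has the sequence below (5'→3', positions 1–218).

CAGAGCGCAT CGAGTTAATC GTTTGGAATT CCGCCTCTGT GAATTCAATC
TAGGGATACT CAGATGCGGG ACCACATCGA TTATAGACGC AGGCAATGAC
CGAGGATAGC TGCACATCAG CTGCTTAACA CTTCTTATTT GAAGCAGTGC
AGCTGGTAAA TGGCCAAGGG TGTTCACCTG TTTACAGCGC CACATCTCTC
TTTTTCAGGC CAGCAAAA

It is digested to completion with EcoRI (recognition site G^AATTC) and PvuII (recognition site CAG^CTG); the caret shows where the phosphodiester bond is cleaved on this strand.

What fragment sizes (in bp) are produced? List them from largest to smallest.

EcoRI sites (GAATTC) start at positions 26, 41.
EcoRI cuts after the first base of each site, so after positions 26, 41.
PvuII sites (CAGCTG) start at positions 118, 150.
PvuII cuts after base 3 of each site, so after positions 120, 152.
Combined cut positions: 26, 41, 120, 152.
Linear molecule, 4 cuts → 5 fragments:
  1–26 → 26 bp
  27–41 → 15 bp
  42–120 → 79 bp
  121–152 → 32 bp
  153–218 → 66 bp
Sorted largest to smallest: 79, 66, 32, 26, 15 bp.

79, 66, 32, 26, 15 bp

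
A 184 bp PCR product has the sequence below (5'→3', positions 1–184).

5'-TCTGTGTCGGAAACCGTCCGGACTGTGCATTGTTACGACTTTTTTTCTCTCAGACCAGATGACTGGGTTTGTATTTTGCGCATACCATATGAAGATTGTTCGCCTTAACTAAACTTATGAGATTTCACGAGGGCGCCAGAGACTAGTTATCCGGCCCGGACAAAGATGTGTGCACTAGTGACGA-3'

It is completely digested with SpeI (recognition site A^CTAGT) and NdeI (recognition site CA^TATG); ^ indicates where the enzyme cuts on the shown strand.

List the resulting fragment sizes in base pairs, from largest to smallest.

SpeI sites (ACTAGT) start at positions 142, 174.
SpeI cuts after the first base of each site, so after positions 142, 174.
The NdeI site (CATATG) starts at position 86.
NdeI cuts after base 2 of each site, so after position 87.
Combined cut positions: 87, 142, 174.
Linear molecule, 3 cuts → 4 fragments:
  1–87 → 87 bp
  88–142 → 55 bp
  143–174 → 32 bp
  175–184 → 10 bp
Sorted largest to smallest: 87, 55, 32, 10 bp.

87, 55, 32, 10 bp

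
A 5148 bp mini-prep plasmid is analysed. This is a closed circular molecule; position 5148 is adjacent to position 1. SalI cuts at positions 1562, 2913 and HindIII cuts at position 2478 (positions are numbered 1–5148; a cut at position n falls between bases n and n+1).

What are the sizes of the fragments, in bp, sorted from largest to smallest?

Combined cut positions (sorted): 1562, 2478, 2913.
Circular molecule, 3 cuts → 3 fragments:
  2478 − 1562 = 916 bp
  2913 − 2478 = 435 bp
  wrap: 5148 − 2913 + 1562 = 3797 bp
Sorted largest to smallest: 3797, 916, 435 bp.

3797, 916, 435 bp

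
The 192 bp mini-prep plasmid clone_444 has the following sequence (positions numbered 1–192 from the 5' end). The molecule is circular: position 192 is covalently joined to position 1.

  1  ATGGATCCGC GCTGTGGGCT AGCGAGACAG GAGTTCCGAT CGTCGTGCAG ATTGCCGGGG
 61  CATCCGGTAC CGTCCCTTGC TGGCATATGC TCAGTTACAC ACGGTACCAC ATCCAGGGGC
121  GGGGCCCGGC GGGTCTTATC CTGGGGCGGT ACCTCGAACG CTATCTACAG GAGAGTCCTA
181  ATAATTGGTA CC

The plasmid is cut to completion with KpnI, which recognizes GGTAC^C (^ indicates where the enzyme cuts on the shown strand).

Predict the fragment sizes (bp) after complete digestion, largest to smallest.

KpnI sites (GGTACC) start at positions 66, 103, 148, 187.
KpnI cuts after base 5 of each site (before the last base), so after positions 70, 107, 152, 191.
Circular molecule, 4 cuts → 4 fragments:
  71–107 → 37 bp
  108–152 → 45 bp
  153–191 → 39 bp
  192–192 then 1–70 → 1 + 70 = 71 bp
Sorted largest to smallest: 71, 45, 39, 37 bp.

71, 45, 39, 37 bp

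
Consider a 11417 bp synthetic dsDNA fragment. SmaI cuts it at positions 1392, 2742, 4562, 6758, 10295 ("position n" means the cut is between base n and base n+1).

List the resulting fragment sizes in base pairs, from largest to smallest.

3537, 2196, 1820, 1392, 1350, 1122 bp

Linear molecule, 5 cuts → 6 fragments:
  1392 − 0 = 1392 bp
  2742 − 1392 = 1350 bp
  4562 − 2742 = 1820 bp
  6758 − 4562 = 2196 bp
  10295 − 6758 = 3537 bp
  11417 − 10295 = 1122 bp
Sorted largest to smallest: 3537, 2196, 1820, 1392, 1350, 1122 bp.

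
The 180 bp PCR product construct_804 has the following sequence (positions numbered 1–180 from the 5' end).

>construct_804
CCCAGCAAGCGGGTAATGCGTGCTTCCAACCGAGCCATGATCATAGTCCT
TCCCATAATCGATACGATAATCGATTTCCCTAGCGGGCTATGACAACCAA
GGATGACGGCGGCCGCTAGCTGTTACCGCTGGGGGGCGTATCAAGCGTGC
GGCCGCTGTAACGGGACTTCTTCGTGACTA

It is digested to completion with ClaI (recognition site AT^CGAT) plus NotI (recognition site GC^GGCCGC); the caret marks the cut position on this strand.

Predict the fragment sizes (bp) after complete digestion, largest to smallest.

59, 40, 39, 30, 12 bp

ClaI sites (ATCGAT) start at positions 58, 70.
ClaI cuts after base 2 of each site, so after positions 59, 71.
NotI sites (GCGGCCGC) start at positions 109, 149.
NotI cuts after base 2 of each site, so after positions 110, 150.
Combined cut positions: 59, 71, 110, 150.
Linear molecule, 4 cuts → 5 fragments:
  1–59 → 59 bp
  60–71 → 12 bp
  72–110 → 39 bp
  111–150 → 40 bp
  151–180 → 30 bp
Sorted largest to smallest: 59, 40, 39, 30, 12 bp.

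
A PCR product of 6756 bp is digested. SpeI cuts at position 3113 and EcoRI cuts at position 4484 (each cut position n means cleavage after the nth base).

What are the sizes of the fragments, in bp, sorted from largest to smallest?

3113, 2272, 1371 bp

Combined cut positions (sorted): 3113, 4484.
Linear molecule, 2 cuts → 3 fragments:
  3113 − 0 = 3113 bp
  4484 − 3113 = 1371 bp
  6756 − 4484 = 2272 bp
Sorted largest to smallest: 3113, 2272, 1371 bp.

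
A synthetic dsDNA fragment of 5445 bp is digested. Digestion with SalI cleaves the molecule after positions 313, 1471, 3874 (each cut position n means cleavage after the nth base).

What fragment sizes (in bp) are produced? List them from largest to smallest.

Linear molecule, 3 cuts → 4 fragments:
  313 − 0 = 313 bp
  1471 − 313 = 1158 bp
  3874 − 1471 = 2403 bp
  5445 − 3874 = 1571 bp
Sorted largest to smallest: 2403, 1571, 1158, 313 bp.

2403, 1571, 1158, 313 bp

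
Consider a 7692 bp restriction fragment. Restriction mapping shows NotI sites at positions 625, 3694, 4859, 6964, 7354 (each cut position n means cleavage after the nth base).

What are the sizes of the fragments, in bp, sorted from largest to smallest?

Linear molecule, 5 cuts → 6 fragments:
  625 − 0 = 625 bp
  3694 − 625 = 3069 bp
  4859 − 3694 = 1165 bp
  6964 − 4859 = 2105 bp
  7354 − 6964 = 390 bp
  7692 − 7354 = 338 bp
Sorted largest to smallest: 3069, 2105, 1165, 625, 390, 338 bp.

3069, 2105, 1165, 625, 390, 338 bp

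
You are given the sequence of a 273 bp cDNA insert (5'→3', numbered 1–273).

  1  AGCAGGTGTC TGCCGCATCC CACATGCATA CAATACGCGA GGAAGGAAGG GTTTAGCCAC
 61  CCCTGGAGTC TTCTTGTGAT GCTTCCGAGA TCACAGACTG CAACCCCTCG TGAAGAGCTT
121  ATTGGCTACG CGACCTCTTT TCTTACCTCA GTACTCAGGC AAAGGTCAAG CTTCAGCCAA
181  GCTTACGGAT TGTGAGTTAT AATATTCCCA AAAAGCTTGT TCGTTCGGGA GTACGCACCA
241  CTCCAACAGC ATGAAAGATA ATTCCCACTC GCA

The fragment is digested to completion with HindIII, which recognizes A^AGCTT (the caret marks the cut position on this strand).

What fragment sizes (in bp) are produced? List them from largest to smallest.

HindIII sites (AAGCTT) start at positions 168, 179, 213.
HindIII cuts after the first base of each site, so after positions 168, 179, 213.
Linear molecule, 3 cuts → 4 fragments:
  1–168 → 168 bp
  169–179 → 11 bp
  180–213 → 34 bp
  214–273 → 60 bp
Sorted largest to smallest: 168, 60, 34, 11 bp.

168, 60, 34, 11 bp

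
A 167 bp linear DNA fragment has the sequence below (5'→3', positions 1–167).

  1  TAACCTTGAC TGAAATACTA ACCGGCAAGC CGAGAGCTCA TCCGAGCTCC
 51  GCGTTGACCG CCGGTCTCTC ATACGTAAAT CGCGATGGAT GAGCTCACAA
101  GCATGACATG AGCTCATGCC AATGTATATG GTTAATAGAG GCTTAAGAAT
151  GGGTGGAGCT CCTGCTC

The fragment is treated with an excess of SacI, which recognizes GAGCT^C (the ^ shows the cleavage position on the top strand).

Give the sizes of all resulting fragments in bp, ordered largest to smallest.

47, 46, 38, 19, 10, 7 bp

SacI sites (GAGCTC) start at positions 34, 44, 91, 110, 156.
SacI cuts after base 5 of each site (before the last base), so after positions 38, 48, 95, 114, 160.
Linear molecule, 5 cuts → 6 fragments:
  1–38 → 38 bp
  39–48 → 10 bp
  49–95 → 47 bp
  96–114 → 19 bp
  115–160 → 46 bp
  161–167 → 7 bp
Sorted largest to smallest: 47, 46, 38, 19, 10, 7 bp.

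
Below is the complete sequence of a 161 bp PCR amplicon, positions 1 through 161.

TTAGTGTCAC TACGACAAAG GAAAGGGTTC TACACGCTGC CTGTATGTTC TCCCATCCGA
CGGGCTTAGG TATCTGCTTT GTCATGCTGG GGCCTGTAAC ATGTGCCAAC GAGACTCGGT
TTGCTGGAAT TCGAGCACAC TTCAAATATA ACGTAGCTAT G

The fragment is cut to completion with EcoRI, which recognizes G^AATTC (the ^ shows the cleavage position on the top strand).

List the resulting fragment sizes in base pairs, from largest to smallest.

The EcoRI site (GAATTC) starts at position 127.
EcoRI cuts after the first base of each site, so after position 127.
Linear molecule, 1 cut → 2 fragments:
  1–127 → 127 bp
  128–161 → 34 bp
Sorted largest to smallest: 127, 34 bp.

127, 34 bp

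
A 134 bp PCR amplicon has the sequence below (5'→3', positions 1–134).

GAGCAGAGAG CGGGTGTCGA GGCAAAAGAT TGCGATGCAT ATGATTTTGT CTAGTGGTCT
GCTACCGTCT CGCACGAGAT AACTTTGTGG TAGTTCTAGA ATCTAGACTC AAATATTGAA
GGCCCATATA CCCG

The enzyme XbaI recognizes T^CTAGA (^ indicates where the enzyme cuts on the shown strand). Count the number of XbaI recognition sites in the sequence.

2

TCTAGA occurs starting at positions 95, 102.
XbaI cuts at 2 sites.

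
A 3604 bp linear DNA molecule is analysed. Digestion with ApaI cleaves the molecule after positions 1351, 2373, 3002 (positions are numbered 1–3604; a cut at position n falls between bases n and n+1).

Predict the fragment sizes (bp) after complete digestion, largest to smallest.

Linear molecule, 3 cuts → 4 fragments:
  1351 − 0 = 1351 bp
  2373 − 1351 = 1022 bp
  3002 − 2373 = 629 bp
  3604 − 3002 = 602 bp
Sorted largest to smallest: 1351, 1022, 629, 602 bp.

1351, 1022, 629, 602 bp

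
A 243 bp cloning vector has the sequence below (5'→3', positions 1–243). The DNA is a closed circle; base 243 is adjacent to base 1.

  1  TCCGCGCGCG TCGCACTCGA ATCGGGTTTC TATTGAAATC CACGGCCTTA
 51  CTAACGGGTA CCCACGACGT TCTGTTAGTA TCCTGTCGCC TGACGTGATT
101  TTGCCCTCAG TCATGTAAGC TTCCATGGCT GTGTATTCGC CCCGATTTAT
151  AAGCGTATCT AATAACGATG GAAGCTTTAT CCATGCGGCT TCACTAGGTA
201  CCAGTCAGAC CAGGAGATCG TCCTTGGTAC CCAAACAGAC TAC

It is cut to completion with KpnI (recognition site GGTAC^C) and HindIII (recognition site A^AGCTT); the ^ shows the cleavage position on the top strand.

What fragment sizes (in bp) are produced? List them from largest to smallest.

74, 56, 55, 29, 29 bp

KpnI sites (GGTACC) start at positions 57, 197, 226.
KpnI cuts after base 5 of each site (before the last base), so after positions 61, 201, 230.
HindIII sites (AAGCTT) start at positions 117, 172.
HindIII cuts after the first base of each site, so after positions 117, 172.
Combined cut positions: 61, 117, 172, 201, 230.
Circular molecule, 5 cuts → 5 fragments:
  62–117 → 56 bp
  118–172 → 55 bp
  173–201 → 29 bp
  202–230 → 29 bp
  231–243 then 1–61 → 13 + 61 = 74 bp
Sorted largest to smallest: 74, 56, 55, 29, 29 bp.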